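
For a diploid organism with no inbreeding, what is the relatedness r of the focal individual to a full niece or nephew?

Each parent–offspring link contributes a factor of 1/2, and independent paths through distinct common ancestors add.
Full aunt/uncle↔niece/nephew: two paths of length 3 through the shared grandparent pair: r = 2·(1/2)^3 = 1/4.

0.25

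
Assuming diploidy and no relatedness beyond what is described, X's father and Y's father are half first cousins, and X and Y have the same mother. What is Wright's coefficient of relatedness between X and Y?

Wright's path rule: contributions from independent ancestry routes add.
X and Y are related in two ways: half second cousins through their fathers (r = 1/64) and half-sibs through their shared mother (r = 1/4).
r = 1/64 + 1/4 = 17/64 = 0.265625.

0.265625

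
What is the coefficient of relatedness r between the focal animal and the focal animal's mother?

Each parent–offspring link contributes a factor of 1/2, and independent paths through distinct common ancestors add.
One parent–offspring link: r = (1/2)^1 = 1/2.

0.5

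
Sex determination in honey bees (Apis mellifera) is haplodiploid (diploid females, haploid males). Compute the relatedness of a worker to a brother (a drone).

0.25

Her haploid brother carries none of their father's genes and a random half of their mother's genome; that half matches the maternal half of her own genome with probability 1/2: r = 1/2 · 1/2 = 1/4.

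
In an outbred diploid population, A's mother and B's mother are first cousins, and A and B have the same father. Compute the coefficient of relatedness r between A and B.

Independent pedigree routes through distinct common ancestors add.
A and B are related in two ways: second cousins through their mothers (r = 1/32) and half-sibs through their shared father (r = 1/4).
r = 1/32 + 1/4 = 9/32 = 0.28125.

0.28125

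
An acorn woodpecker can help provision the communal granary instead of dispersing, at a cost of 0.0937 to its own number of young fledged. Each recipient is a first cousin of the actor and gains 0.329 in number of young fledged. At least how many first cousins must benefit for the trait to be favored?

r to a first cousin = 0.125 (first cousins share one grandparent pair — two paths of length 4: r = 2·(1/2)^4 = 1/8).
Hamilton's rule: n·r·B > C  ⇒  n > C/(r·B) = 0.0937/(0.125·0.329) = 2.278.
The smallest integer exceeding 2.278 is 3.

3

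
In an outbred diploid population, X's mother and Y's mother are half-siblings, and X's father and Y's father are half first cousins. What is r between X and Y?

0.078125

Independent pedigree routes through distinct common ancestors add.
X and Y are related in two ways: half first cousins through their mothers (r = 1/16) and half second cousins through their fathers (r = 1/64).
r = 1/16 + 1/64 = 0.078125.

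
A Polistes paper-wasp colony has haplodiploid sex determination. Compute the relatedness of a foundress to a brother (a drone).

Her haploid brother carries none of their father's genes and a random half of their mother's genome; that half matches the maternal half of her own genome with probability 1/2: r = 1/2 · 1/2 = 1/4.

0.25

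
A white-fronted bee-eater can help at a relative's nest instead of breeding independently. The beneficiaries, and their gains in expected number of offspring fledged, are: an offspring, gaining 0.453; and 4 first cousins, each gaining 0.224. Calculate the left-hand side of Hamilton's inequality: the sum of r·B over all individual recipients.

0.3385

r to an offspring = 0.5 (one parent–offspring link: r = (1/2)^1 = 1/2).
r to a first cousin = 1/8 (first cousins share one grandparent pair — two paths of length 4: r = 2·(1/2)^4 = 1/8).
Summing one r·B term per recipient: 1·0.5·0.453 + 4·0.125·0.224 = 0.3385.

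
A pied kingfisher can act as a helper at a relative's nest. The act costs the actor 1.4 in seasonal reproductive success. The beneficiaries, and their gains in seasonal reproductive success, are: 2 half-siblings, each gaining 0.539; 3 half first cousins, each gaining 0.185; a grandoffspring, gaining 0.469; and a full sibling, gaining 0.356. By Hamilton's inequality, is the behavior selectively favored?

No

Hamilton's rule: the trait is favored when the sum of r·B over every recipient exceeds the actor's cost C.
r to a half-sibling = 1/4 (half-sibs share one parent — one path of length 2: r = (1/2)^2 = 1/4).
r to a half first cousin = 1/16 (half first cousins share one grandparent — one path of length 4: r = (1/2)^4 = 1/16).
r to a grandoffspring = 1/4 (two parent–offspring links: r = (1/2)^2 = 1/4).
r to a full sibling = 0.5 (full sibs share both parents — two paths of length 2: r = 2·(1/2)^2 = 1/2).
Summing one r·B term per recipient: 2·0.25·0.539 + 3·0.0625·0.185 + 1·0.25·0.469 + 1·0.5·0.356 = 0.5994375.
0.5994375 < 1.4: the indirect benefit is less than the cost.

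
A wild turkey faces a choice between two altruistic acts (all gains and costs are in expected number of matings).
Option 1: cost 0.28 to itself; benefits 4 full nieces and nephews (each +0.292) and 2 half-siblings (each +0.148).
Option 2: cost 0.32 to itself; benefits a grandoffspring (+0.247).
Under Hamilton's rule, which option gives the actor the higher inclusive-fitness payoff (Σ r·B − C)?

Option 1: r to a full niece or nephew = 0.25.
Option 1: r to a half-sibling = 0.25.
Option 1: Σ r·B − C = (4·0.25·0.292 + 2·0.25·0.148) − 0.28 = 0.086.
Option 2: r to a grandoffspring = 0.25.
Option 2: Σ r·B − C = (1·0.25·0.247) − 0.32 = -0.25825.
Option 1 has the higher net inclusive-fitness payoff.

Option 1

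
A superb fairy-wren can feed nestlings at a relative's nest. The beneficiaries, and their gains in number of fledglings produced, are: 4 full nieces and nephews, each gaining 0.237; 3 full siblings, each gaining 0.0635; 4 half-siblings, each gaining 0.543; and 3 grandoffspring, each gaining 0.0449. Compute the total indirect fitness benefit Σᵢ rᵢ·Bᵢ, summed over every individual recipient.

0.908925

r to a full niece or nephew = 1/4 (full aunt/uncle↔niece/nephew: two paths of length 3 through the shared grandparent pair: r = 2·(1/2)^3 = 1/4).
r to a full sibling = 0.5 (full sibs share both parents — two paths of length 2: r = 2·(1/2)^2 = 1/2).
r to a half-sibling = 0.25 (half-sibs share one parent — one path of length 2: r = (1/2)^2 = 1/4).
r to a grandoffspring = 1/4 (two parent–offspring links: r = (1/2)^2 = 1/4).
Summing one r·B term per recipient: 4·0.25·0.237 + 3·0.5·0.0635 + 4·0.25·0.543 + 3·0.25·0.0449 = 0.908925.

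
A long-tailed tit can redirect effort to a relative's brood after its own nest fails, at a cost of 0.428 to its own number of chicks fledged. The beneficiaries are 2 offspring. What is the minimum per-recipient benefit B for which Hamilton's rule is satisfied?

r to an offspring = 1/2 (one parent–offspring link: r = (1/2)^1 = 1/2).
Hamilton's rule with n recipients of equal r: n·r·B > C, so B > C/(n·r) = 0.428/(2·0.5) = 0.428.

0.428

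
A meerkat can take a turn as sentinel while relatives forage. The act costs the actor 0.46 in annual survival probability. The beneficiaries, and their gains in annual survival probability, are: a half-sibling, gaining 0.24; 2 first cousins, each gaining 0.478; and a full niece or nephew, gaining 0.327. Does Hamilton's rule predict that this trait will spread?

No

Hamilton's rule: the trait is favored when the sum of r·B over every recipient exceeds the actor's cost C.
r to a half-sibling = 1/4 (half-sibs share one parent — one path of length 2: r = (1/2)^2 = 1/4).
r to a first cousin = 1/8 (first cousins share one grandparent pair — two paths of length 4: r = 2·(1/2)^4 = 1/8).
r to a full niece or nephew = 0.25 (full aunt/uncle↔niece/nephew: two paths of length 3 through the shared grandparent pair: r = 2·(1/2)^3 = 1/4).
Summing one r·B term per recipient: 1·0.25·0.24 + 2·0.125·0.478 + 1·0.25·0.327 = 0.26125.
0.26125 < 0.46: the indirect benefit is less than the cost.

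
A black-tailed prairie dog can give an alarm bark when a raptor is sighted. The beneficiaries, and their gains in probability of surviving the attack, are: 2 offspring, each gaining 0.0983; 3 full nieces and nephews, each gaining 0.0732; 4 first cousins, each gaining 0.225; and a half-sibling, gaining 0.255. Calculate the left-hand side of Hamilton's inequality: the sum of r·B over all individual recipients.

0.32945

r to an offspring = 1/2 (one parent–offspring link: r = (1/2)^1 = 1/2).
r to a full niece or nephew = 0.25 (full aunt/uncle↔niece/nephew: two paths of length 3 through the shared grandparent pair: r = 2·(1/2)^3 = 1/4).
r to a first cousin = 1/8 (first cousins share one grandparent pair — two paths of length 4: r = 2·(1/2)^4 = 1/8).
r to a half-sibling = 1/4 (half-sibs share one parent — one path of length 2: r = (1/2)^2 = 1/4).
Summing one r·B term per recipient: 2·0.5·0.0983 + 3·0.25·0.0732 + 4·0.125·0.225 + 1·0.25·0.255 = 0.32945.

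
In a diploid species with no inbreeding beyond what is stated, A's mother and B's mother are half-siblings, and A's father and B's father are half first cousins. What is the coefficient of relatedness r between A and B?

With two independent routes of shared ancestry, r is the sum of the two contributions.
A and B are related in two ways: half first cousins through their mothers (r = 1/16) and half second cousins through their fathers (r = 1/64).
r = 1/16 + 1/64 = 5/64 = 0.078125.

0.078125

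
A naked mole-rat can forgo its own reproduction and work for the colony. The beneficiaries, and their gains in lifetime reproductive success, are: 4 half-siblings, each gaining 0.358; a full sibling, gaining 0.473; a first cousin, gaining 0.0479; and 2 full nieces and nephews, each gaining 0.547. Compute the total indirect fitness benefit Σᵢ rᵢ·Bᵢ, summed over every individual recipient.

r to a half-sibling = 0.25 (half-sibs share one parent — one path of length 2: r = (1/2)^2 = 1/4).
r to a full sibling = 0.5 (full sibs share both parents — two paths of length 2: r = 2·(1/2)^2 = 1/2).
r to a first cousin = 0.125 (first cousins share one grandparent pair — two paths of length 4: r = 2·(1/2)^4 = 1/8).
r to a full niece or nephew = 0.25 (full aunt/uncle↔niece/nephew: two paths of length 3 through the shared grandparent pair: r = 2·(1/2)^3 = 1/4).
Summing one r·B term per recipient: 4·0.25·0.358 + 1·0.5·0.473 + 1·0.125·0.0479 + 2·0.25·0.547 = 0.8739875.

0.8739875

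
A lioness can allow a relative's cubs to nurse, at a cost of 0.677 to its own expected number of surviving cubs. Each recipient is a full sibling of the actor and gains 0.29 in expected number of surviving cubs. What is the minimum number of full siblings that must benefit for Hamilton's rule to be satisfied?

r to a full sibling = 1/2 (full sibs share both parents — two paths of length 2: r = 2·(1/2)^2 = 1/2).
Hamilton's rule: n·r·B > C  ⇒  n > C/(r·B) = 0.677/(0.5·0.29) = 4.669.
The smallest integer exceeding 4.669 is 5.

5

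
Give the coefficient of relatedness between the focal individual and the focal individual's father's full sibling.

0.25

Each parent–offspring link contributes a factor of 1/2, and independent paths through distinct common ancestors add.
Full aunt/uncle↔niece/nephew: two paths of length 3 through the shared grandparent pair: r = 2·(1/2)^3 = 1/4.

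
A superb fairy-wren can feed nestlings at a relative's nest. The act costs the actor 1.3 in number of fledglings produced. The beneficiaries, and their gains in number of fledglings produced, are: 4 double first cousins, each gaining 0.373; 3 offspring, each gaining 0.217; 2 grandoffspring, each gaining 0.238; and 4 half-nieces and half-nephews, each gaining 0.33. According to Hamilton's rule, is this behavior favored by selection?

No

Hamilton's rule: the trait is favored when the sum of r·B over every recipient exceeds the actor's cost C.
r to a double first cousin = 1/4 (double first cousins share both grandparent pairs — four paths of length 4: r = 4·(1/2)^4 = 1/4).
r to an offspring = 0.5 (one parent–offspring link: r = (1/2)^1 = 1/2).
r to a grandoffspring = 1/4 (two parent–offspring links: r = (1/2)^2 = 1/4).
r to a half-niece or half-nephew = 1/8 (half-aunt/uncle↔niece/nephew: one path of length 3: r = (1/2)^3 = 1/8).
Summing one r·B term per recipient: 4·0.25·0.373 + 3·0.5·0.217 + 2·0.25·0.238 + 4·0.125·0.33 = 0.9825.
0.9825 < 1.3: the indirect benefit is less than the cost.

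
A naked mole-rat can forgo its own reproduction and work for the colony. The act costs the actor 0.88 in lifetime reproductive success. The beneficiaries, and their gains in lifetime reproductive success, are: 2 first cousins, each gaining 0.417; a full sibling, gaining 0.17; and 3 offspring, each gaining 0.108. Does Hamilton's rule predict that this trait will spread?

No

Hamilton's rule: the trait is favored when the sum of r·B over every recipient exceeds the actor's cost C.
r to a first cousin = 1/8 (first cousins share one grandparent pair — two paths of length 4: r = 2·(1/2)^4 = 1/8).
r to a full sibling = 1/2 (full sibs share both parents — two paths of length 2: r = 2·(1/2)^2 = 1/2).
r to an offspring = 1/2 (one parent–offspring link: r = (1/2)^1 = 1/2).
Summing one r·B term per recipient: 2·0.125·0.417 + 1·0.5·0.17 + 3·0.5·0.108 = 0.35125.
0.35125 < 0.88: the indirect benefit is less than the cost.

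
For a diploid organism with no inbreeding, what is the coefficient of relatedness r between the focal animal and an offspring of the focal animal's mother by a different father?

0.25

Each parent–offspring link contributes a factor of 1/2, and independent paths through distinct common ancestors add.
Half-sibs share one parent — one path of length 2: r = (1/2)^2 = 1/4.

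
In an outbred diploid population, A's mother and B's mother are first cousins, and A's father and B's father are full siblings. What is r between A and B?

Relatedness sums over independent paths through distinct common ancestors.
A and B are related in two ways: second cousins through their mothers (r = 1/32) and first cousins through their fathers (r = 1/8).
r = 1/32 + 1/8 = 0.15625.

0.15625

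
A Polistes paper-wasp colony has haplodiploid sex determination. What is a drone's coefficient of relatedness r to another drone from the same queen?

0.5

Haploid brothers each carry a random half of the queen's diploid genome, so on average they share half: r = 1/2.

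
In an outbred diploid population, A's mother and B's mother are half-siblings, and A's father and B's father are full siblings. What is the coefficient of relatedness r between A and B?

0.1875

Independent pedigree routes through distinct common ancestors add.
A and B are related in two ways: half first cousins through their mothers (r = 1/16) and first cousins through their fathers (r = 1/8).
r = 1/16 + 1/8 = 0.1875.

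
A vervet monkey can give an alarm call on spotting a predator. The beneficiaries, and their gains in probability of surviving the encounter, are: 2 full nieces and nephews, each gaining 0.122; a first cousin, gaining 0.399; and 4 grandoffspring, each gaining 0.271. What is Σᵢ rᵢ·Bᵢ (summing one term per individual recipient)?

0.381875

r to a full niece or nephew = 0.25 (full aunt/uncle↔niece/nephew: two paths of length 3 through the shared grandparent pair: r = 2·(1/2)^3 = 1/4).
r to a first cousin = 1/8 (first cousins share one grandparent pair — two paths of length 4: r = 2·(1/2)^4 = 1/8).
r to a grandoffspring = 1/4 (two parent–offspring links: r = (1/2)^2 = 1/4).
Summing one r·B term per recipient: 2·0.25·0.122 + 1·0.125·0.399 + 4·0.25·0.271 = 0.381875.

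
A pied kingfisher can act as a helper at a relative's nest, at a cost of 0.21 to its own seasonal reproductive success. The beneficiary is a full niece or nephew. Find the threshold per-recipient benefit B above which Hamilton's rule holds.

0.84

r to a full niece or nephew = 1/4 (full aunt/uncle↔niece/nephew: two paths of length 3 through the shared grandparent pair: r = 2·(1/2)^3 = 1/4).
Hamilton's rule with n recipients of equal r: n·r·B > C, so B > C/(n·r) = 0.21/(1·0.25) = 0.84.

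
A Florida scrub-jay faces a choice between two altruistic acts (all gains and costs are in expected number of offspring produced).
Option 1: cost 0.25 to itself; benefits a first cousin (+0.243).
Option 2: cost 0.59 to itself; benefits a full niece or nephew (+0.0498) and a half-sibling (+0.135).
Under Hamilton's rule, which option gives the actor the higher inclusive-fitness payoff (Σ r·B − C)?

Option 1: r to a first cousin = 0.125.
Option 1: Σ r·B − C = (1·0.125·0.243) − 0.25 = -0.219625.
Option 2: r to a full niece or nephew = 0.25.
Option 2: r to a half-sibling = 0.25.
Option 2: Σ r·B − C = (1·0.25·0.0498 + 1·0.25·0.135) − 0.59 = -0.5438.
Option 1 has the higher net inclusive-fitness payoff.

Option 1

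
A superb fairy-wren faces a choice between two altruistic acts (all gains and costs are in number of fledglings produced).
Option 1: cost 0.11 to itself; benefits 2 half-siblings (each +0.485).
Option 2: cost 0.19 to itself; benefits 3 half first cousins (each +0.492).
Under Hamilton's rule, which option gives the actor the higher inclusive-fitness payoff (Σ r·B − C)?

Option 1

Option 1: r to a half-sibling = 0.25.
Option 1: Σ r·B − C = (2·0.25·0.485) − 0.11 = 0.1325.
Option 2: r to a half first cousin = 0.0625.
Option 2: Σ r·B − C = (3·0.0625·0.492) − 0.19 = -0.09775.
Option 1 has the higher net inclusive-fitness payoff.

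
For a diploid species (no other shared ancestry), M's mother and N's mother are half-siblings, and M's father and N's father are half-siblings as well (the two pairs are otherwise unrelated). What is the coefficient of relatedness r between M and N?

Independent pedigree routes through distinct common ancestors add.
M and N are related in two ways: half first cousins through their mothers (r = 1/16) and half first cousins through their fathers (r = 1/16).
r = 1/16 + 1/16 = 0.125.

0.125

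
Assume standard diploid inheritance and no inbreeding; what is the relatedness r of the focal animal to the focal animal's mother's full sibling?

0.25

Each parent–offspring link contributes a factor of 1/2, and independent paths through distinct common ancestors add.
Full aunt/uncle↔niece/nephew: two paths of length 3 through the shared grandparent pair: r = 2·(1/2)^3 = 1/4.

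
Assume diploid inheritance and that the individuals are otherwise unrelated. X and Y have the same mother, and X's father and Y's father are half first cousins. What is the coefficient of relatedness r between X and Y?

With two independent routes of shared ancestry, r is the sum of the two contributions.
X and Y are related in two ways: half-sibs through their shared mother (r = 1/4) and half second cousins through their fathers (r = 1/64).
r = 1/4 + 1/64 = 0.265625.

0.265625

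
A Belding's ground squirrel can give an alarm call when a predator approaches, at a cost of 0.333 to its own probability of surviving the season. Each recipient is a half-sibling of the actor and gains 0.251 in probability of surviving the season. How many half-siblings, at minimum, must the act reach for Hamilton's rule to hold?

r to a half-sibling = 0.25 (half-sibs share one parent — one path of length 2: r = (1/2)^2 = 1/4).
Hamilton's rule: n·r·B > C  ⇒  n > C/(r·B) = 0.333/(0.25·0.251) = 5.307.
The smallest integer exceeding 5.307 is 6.

6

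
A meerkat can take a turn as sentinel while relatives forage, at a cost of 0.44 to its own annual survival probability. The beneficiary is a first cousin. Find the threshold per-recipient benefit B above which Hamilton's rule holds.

r to a first cousin = 1/8 (first cousins share one grandparent pair — two paths of length 4: r = 2·(1/2)^4 = 1/8).
Hamilton's rule with n recipients of equal r: n·r·B > C, so B > C/(n·r) = 0.44/(1·0.125) = 3.52.

3.52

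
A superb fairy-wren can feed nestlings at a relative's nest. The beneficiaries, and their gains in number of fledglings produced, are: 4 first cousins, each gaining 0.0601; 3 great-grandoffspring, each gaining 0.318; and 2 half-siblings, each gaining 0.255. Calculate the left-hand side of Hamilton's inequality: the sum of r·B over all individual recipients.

0.2768

r to a first cousin = 1/8 (first cousins share one grandparent pair — two paths of length 4: r = 2·(1/2)^4 = 1/8).
r to a great-grandoffspring = 1/8 (three parent–offspring links: r = (1/2)^3 = 1/8).
r to a half-sibling = 1/4 (half-sibs share one parent — one path of length 2: r = (1/2)^2 = 1/4).
Summing one r·B term per recipient: 4·0.125·0.0601 + 3·0.125·0.318 + 2·0.25·0.255 = 0.2768.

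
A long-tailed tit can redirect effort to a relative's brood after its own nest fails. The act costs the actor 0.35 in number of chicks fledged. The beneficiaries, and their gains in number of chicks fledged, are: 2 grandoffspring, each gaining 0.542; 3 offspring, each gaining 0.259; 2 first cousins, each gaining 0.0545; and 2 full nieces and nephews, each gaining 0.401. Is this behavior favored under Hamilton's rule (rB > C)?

Hamilton's rule: the trait is favored when the sum of r·B over every recipient exceeds the actor's cost C.
r to a grandoffspring = 0.25 (two parent–offspring links: r = (1/2)^2 = 1/4).
r to an offspring = 1/2 (one parent–offspring link: r = (1/2)^1 = 1/2).
r to a first cousin = 1/8 (first cousins share one grandparent pair — two paths of length 4: r = 2·(1/2)^4 = 1/8).
r to a full niece or nephew = 1/4 (full aunt/uncle↔niece/nephew: two paths of length 3 through the shared grandparent pair: r = 2·(1/2)^3 = 1/4).
Summing one r·B term per recipient: 2·0.25·0.542 + 3·0.5·0.259 + 2·0.125·0.0545 + 2·0.25·0.401 = 0.873625.
0.873625 > 0.35: the indirect benefit exceeds the cost.

Yes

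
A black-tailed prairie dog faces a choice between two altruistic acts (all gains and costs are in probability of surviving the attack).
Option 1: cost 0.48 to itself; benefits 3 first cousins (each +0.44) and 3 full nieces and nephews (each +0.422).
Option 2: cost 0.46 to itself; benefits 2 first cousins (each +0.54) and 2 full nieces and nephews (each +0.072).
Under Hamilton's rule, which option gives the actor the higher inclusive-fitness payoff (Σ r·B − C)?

Option 1

Option 1: r to a first cousin = 0.125.
Option 1: r to a full niece or nephew = 0.25.
Option 1: Σ r·B − C = (3·0.125·0.44 + 3·0.25·0.422) − 0.48 = 0.0015.
Option 2: r to a first cousin = 0.125.
Option 2: r to a full niece or nephew = 0.25.
Option 2: Σ r·B − C = (2·0.125·0.54 + 2·0.25·0.072) − 0.46 = -0.289.
Option 1 has the higher net inclusive-fitness payoff.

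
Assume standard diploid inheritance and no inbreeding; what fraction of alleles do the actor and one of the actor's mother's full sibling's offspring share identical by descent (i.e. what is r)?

Each parent–offspring link contributes a factor of 1/2, and independent paths through distinct common ancestors add.
First cousins share one grandparent pair — two paths of length 4: r = 2·(1/2)^4 = 1/8.

0.125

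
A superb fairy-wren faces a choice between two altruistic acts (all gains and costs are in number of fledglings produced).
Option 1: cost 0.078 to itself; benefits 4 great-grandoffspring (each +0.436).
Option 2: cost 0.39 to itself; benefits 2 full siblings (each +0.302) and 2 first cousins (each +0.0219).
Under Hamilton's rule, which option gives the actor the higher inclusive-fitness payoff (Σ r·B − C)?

Option 1: r to a great-grandoffspring = 0.125.
Option 1: Σ r·B − C = (4·0.125·0.436) − 0.078 = 0.14.
Option 2: r to a full sibling = 0.5.
Option 2: r to a first cousin = 0.125.
Option 2: Σ r·B − C = (2·0.5·0.302 + 2·0.125·0.0219) − 0.39 = -0.082525.
Option 1 has the higher net inclusive-fitness payoff.

Option 1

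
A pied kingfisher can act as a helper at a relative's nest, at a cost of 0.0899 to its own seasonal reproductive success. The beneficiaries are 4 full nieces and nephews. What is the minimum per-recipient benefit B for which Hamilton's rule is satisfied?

0.0899

r to a full niece or nephew = 0.25 (full aunt/uncle↔niece/nephew: two paths of length 3 through the shared grandparent pair: r = 2·(1/2)^3 = 1/4).
Hamilton's rule with n recipients of equal r: n·r·B > C, so B > C/(n·r) = 0.0899/(4·0.25) = 0.0899.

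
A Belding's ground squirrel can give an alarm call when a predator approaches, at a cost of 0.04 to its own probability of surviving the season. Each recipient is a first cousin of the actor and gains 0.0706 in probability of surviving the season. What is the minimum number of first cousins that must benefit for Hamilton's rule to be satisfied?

5

r to a first cousin = 1/8 (first cousins share one grandparent pair — two paths of length 4: r = 2·(1/2)^4 = 1/8).
Hamilton's rule: n·r·B > C  ⇒  n > C/(r·B) = 0.04/(0.125·0.0706) = 4.533.
The smallest integer exceeding 4.533 is 5.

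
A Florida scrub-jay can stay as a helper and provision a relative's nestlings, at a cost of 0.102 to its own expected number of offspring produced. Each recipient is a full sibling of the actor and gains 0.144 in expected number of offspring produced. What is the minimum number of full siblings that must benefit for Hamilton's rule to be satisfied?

2

r to a full sibling = 1/2 (full sibs share both parents — two paths of length 2: r = 2·(1/2)^2 = 1/2).
Hamilton's rule: n·r·B > C  ⇒  n > C/(r·B) = 0.102/(0.5·0.144) = 1.417.
The smallest integer exceeding 1.417 is 2.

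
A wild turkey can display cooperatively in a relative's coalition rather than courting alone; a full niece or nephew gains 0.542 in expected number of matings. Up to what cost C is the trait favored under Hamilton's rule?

0.1355

r to a full niece or nephew = 0.25 (full aunt/uncle↔niece/nephew: two paths of length 3 through the shared grandparent pair: r = 2·(1/2)^3 = 1/4).
Hamilton's rule: n·r·B > C, so the trait is favored while C < n·r·B = 1·0.25·0.542 = 0.1355.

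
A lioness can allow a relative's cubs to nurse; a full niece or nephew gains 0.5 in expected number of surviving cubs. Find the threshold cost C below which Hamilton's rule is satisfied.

r to a full niece or nephew = 0.25 (full aunt/uncle↔niece/nephew: two paths of length 3 through the shared grandparent pair: r = 2·(1/2)^3 = 1/4).
Hamilton's rule: n·r·B > C, so the trait is favored while C < n·r·B = 1·0.25·0.5 = 0.125.

0.125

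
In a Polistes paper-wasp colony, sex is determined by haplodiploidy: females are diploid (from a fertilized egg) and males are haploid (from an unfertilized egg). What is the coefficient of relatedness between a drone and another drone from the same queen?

0.5

Haploid brothers each carry a random half of the queen's diploid genome, so on average they share half: r = 1/2.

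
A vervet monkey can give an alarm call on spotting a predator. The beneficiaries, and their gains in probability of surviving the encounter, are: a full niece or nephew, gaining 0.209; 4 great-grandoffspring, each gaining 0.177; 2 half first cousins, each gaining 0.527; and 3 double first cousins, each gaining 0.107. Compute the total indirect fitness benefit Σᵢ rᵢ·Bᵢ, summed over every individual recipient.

r to a full niece or nephew = 0.25 (full aunt/uncle↔niece/nephew: two paths of length 3 through the shared grandparent pair: r = 2·(1/2)^3 = 1/4).
r to a great-grandoffspring = 1/8 (three parent–offspring links: r = (1/2)^3 = 1/8).
r to a half first cousin = 1/16 (half first cousins share one grandparent — one path of length 4: r = (1/2)^4 = 1/16).
r to a double first cousin = 0.25 (double first cousins share both grandparent pairs — four paths of length 4: r = 4·(1/2)^4 = 1/4).
Summing one r·B term per recipient: 1·0.25·0.209 + 4·0.125·0.177 + 2·0.0625·0.527 + 3·0.25·0.107 = 0.286875.

0.286875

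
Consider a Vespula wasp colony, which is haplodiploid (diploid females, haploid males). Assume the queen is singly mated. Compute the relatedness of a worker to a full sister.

0.75

Haplodiploid full sisters inherit their father's entire haploid genome identically (contributing 1/2) and on average half of their mother's contribution (1/2 · 1/2 = 1/4); r = 1/2 + 1/4 = 3/4.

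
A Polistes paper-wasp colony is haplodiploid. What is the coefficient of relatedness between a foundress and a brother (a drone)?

0.25

Her haploid brother carries none of their father's genes and a random half of their mother's genome; that half matches the maternal half of her own genome with probability 1/2: r = 1/2 · 1/2 = 1/4.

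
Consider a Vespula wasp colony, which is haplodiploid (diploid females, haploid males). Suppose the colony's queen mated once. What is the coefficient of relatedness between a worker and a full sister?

Haplodiploid full sisters inherit their father's entire haploid genome identically (contributing 1/2) and on average half of their mother's contribution (1/2 · 1/2 = 1/4); r = 1/2 + 1/4 = 3/4.

0.75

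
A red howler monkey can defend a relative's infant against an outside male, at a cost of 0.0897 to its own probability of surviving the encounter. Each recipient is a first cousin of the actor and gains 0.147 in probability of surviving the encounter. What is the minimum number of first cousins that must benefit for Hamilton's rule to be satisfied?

5

r to a first cousin = 1/8 (first cousins share one grandparent pair — two paths of length 4: r = 2·(1/2)^4 = 1/8).
Hamilton's rule: n·r·B > C  ⇒  n > C/(r·B) = 0.0897/(0.125·0.147) = 4.882.
The smallest integer exceeding 4.882 is 5.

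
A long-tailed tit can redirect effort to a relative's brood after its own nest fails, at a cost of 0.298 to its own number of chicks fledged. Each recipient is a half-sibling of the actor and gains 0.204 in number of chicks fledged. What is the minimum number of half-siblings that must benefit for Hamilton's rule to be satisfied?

6

r to a half-sibling = 0.25 (half-sibs share one parent — one path of length 2: r = (1/2)^2 = 1/4).
Hamilton's rule: n·r·B > C  ⇒  n > C/(r·B) = 0.298/(0.25·0.204) = 5.843.
The smallest integer exceeding 5.843 is 6.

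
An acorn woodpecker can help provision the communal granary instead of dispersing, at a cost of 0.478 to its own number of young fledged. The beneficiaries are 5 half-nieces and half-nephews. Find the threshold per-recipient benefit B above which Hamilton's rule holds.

0.7648

r to a half-niece or half-nephew = 0.125 (half-aunt/uncle↔niece/nephew: one path of length 3: r = (1/2)^3 = 1/8).
Hamilton's rule with n recipients of equal r: n·r·B > C, so B > C/(n·r) = 0.478/(5·0.125) = 0.7648.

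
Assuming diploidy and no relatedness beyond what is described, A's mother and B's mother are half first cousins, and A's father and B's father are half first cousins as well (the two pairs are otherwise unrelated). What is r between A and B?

Relatedness sums over independent paths through distinct common ancestors.
A and B are related in two ways: half second cousins through their mothers (r = 1/64) and half second cousins through their fathers (r = 1/64).
r = 1/64 + 1/64 = 1/32 = 0.03125.

0.03125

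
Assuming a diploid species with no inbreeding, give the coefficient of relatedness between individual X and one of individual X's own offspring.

0.5

Each parent–offspring link contributes a factor of 1/2, and independent paths through distinct common ancestors add.
One parent–offspring link: r = (1/2)^1 = 1/2.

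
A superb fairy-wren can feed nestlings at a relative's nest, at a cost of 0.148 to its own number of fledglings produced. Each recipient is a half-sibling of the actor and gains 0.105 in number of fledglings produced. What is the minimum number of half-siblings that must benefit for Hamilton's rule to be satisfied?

r to a half-sibling = 0.25 (half-sibs share one parent — one path of length 2: r = (1/2)^2 = 1/4).
Hamilton's rule: n·r·B > C  ⇒  n > C/(r·B) = 0.148/(0.25·0.105) = 5.638.
The smallest integer exceeding 5.638 is 6.

6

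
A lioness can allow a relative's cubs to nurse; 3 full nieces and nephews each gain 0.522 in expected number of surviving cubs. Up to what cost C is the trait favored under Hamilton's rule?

r to a full niece or nephew = 1/4 (full aunt/uncle↔niece/nephew: two paths of length 3 through the shared grandparent pair: r = 2·(1/2)^3 = 1/4).
Hamilton's rule: n·r·B > C, so the trait is favored while C < n·r·B = 3·0.25·0.522 = 0.3915.

0.3915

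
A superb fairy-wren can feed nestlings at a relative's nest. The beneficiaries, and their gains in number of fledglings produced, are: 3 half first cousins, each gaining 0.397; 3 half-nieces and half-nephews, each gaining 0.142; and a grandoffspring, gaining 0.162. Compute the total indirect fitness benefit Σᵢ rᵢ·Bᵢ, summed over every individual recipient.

r to a half first cousin = 0.0625 (half first cousins share one grandparent — one path of length 4: r = (1/2)^4 = 1/16).
r to a half-niece or half-nephew = 1/8 (half-aunt/uncle↔niece/nephew: one path of length 3: r = (1/2)^3 = 1/8).
r to a grandoffspring = 0.25 (two parent–offspring links: r = (1/2)^2 = 1/4).
Summing one r·B term per recipient: 3·0.0625·0.397 + 3·0.125·0.142 + 1·0.25·0.162 = 0.1681875.

0.1681875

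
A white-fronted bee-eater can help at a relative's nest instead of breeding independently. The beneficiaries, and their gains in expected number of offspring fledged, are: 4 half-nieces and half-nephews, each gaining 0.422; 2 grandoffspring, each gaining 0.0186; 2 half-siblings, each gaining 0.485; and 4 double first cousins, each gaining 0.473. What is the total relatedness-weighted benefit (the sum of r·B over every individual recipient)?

r to a half-niece or half-nephew = 1/8 (half-aunt/uncle↔niece/nephew: one path of length 3: r = (1/2)^3 = 1/8).
r to a grandoffspring = 1/4 (two parent–offspring links: r = (1/2)^2 = 1/4).
r to a half-sibling = 1/4 (half-sibs share one parent — one path of length 2: r = (1/2)^2 = 1/4).
r to a double first cousin = 1/4 (double first cousins share both grandparent pairs — four paths of length 4: r = 4·(1/2)^4 = 1/4).
Summing one r·B term per recipient: 4·0.125·0.422 + 2·0.25·0.0186 + 2·0.25·0.485 + 4·0.25·0.473 = 0.9358.

0.9358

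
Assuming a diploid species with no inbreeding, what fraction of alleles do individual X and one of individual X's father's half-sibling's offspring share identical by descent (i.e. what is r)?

Each parent–offspring link contributes a factor of 1/2, and independent paths through distinct common ancestors add.
Half first cousins share one grandparent — one path of length 4: r = (1/2)^4 = 1/16.

0.0625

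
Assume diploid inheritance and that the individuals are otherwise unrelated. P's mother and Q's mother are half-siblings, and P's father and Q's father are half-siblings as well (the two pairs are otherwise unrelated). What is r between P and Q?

0.125

Independent pedigree routes through distinct common ancestors add.
P and Q are related in two ways: half first cousins through their mothers (r = 1/16) and half first cousins through their fathers (r = 1/16).
r = 1/16 + 1/16 = 0.125.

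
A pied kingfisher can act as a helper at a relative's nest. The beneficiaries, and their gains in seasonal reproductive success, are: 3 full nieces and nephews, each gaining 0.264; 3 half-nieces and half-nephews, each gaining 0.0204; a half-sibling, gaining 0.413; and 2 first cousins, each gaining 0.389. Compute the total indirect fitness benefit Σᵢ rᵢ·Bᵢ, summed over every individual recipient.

0.40615

r to a full niece or nephew = 1/4 (full aunt/uncle↔niece/nephew: two paths of length 3 through the shared grandparent pair: r = 2·(1/2)^3 = 1/4).
r to a half-niece or half-nephew = 1/8 (half-aunt/uncle↔niece/nephew: one path of length 3: r = (1/2)^3 = 1/8).
r to a half-sibling = 1/4 (half-sibs share one parent — one path of length 2: r = (1/2)^2 = 1/4).
r to a first cousin = 1/8 (first cousins share one grandparent pair — two paths of length 4: r = 2·(1/2)^4 = 1/8).
Summing one r·B term per recipient: 3·0.25·0.264 + 3·0.125·0.0204 + 1·0.25·0.413 + 2·0.125·0.389 = 0.40615.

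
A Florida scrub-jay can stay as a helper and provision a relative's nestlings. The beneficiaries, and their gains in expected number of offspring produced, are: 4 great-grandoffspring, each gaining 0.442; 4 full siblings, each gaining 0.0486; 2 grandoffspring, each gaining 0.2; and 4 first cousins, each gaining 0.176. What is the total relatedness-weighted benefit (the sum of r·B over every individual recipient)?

0.5062

r to a great-grandoffspring = 0.125 (three parent–offspring links: r = (1/2)^3 = 1/8).
r to a full sibling = 0.5 (full sibs share both parents — two paths of length 2: r = 2·(1/2)^2 = 1/2).
r to a grandoffspring = 0.25 (two parent–offspring links: r = (1/2)^2 = 1/4).
r to a first cousin = 0.125 (first cousins share one grandparent pair — two paths of length 4: r = 2·(1/2)^4 = 1/8).
Summing one r·B term per recipient: 4·0.125·0.442 + 4·0.5·0.0486 + 2·0.25·0.2 + 4·0.125·0.176 = 0.5062.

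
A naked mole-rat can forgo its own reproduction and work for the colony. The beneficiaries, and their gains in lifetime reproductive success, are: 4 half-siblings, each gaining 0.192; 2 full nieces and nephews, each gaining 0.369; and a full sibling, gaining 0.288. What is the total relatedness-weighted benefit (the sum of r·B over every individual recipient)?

0.5205

r to a half-sibling = 0.25 (half-sibs share one parent — one path of length 2: r = (1/2)^2 = 1/4).
r to a full niece or nephew = 0.25 (full aunt/uncle↔niece/nephew: two paths of length 3 through the shared grandparent pair: r = 2·(1/2)^3 = 1/4).
r to a full sibling = 1/2 (full sibs share both parents — two paths of length 2: r = 2·(1/2)^2 = 1/2).
Summing one r·B term per recipient: 4·0.25·0.192 + 2·0.25·0.369 + 1·0.5·0.288 = 0.5205.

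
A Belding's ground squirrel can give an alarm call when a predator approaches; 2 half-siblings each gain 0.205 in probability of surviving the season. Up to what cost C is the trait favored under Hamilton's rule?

r to a half-sibling = 1/4 (half-sibs share one parent — one path of length 2: r = (1/2)^2 = 1/4).
Hamilton's rule: n·r·B > C, so the trait is favored while C < n·r·B = 2·0.25·0.205 = 0.1025.

0.1025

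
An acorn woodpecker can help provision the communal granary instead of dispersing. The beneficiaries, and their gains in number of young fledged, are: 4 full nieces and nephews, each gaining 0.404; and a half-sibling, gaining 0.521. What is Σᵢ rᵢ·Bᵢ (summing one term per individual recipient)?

r to a full niece or nephew = 0.25 (full aunt/uncle↔niece/nephew: two paths of length 3 through the shared grandparent pair: r = 2·(1/2)^3 = 1/4).
r to a half-sibling = 1/4 (half-sibs share one parent — one path of length 2: r = (1/2)^2 = 1/4).
Summing one r·B term per recipient: 4·0.25·0.404 + 1·0.25·0.521 = 0.53425.

0.53425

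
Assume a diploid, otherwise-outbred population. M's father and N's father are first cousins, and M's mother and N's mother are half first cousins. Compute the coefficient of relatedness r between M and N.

With two independent routes of shared ancestry, r is the sum of the two contributions.
M and N are related in two ways: second cousins through their fathers (r = 1/32) and half second cousins through their mothers (r = 1/64).
r = 1/32 + 1/64 = 3/64 = 0.046875.

0.046875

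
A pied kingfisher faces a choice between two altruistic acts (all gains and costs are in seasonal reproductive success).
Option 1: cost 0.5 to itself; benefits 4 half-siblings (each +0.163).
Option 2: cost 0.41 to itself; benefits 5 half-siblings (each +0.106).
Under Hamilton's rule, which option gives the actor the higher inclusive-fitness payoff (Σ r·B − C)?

Option 2

Option 1: r to a half-sibling = 0.25.
Option 1: Σ r·B − C = (4·0.25·0.163) − 0.5 = -0.337.
Option 2: r to a half-sibling = 0.25.
Option 2: Σ r·B − C = (5·0.25·0.106) − 0.41 = -0.2775.
Option 2 has the higher net inclusive-fitness payoff.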